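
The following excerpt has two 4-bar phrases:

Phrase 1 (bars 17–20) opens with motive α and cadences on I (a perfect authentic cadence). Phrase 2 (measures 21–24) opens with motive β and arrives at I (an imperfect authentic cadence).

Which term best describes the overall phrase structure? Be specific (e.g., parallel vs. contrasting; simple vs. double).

phrase group

The second phrase closes with an imperfect authentic cadence, which is not stronger than the first phrase's perfect authentic cadence; without a weak→strong cadential pair there is no antecedent–consequent relationship, so this is a phrase group rather than a period.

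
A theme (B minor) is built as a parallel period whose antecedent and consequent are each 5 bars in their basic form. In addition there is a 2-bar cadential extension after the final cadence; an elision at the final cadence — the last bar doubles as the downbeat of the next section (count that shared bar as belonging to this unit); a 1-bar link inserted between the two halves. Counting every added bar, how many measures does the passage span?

13 measures

Basic parallel period: 5 + 5 = 10 bars.
10 (basic form) + 2 (cadential extension) + 1 (link) = 13.
The elision shares a bar with the next section but does not change this unit's count.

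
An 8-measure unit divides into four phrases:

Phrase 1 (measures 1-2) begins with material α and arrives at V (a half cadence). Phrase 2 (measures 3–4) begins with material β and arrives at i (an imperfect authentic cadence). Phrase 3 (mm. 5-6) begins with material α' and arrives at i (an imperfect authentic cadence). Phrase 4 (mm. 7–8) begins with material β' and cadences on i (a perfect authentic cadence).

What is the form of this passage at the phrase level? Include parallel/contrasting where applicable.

parallel double period

Four phrases in two halves: the first half (mm. 1-4) ends with an imperfect authentic cadence, the second (measures 5–8) with a perfect authentic cadence — a large antecedent–consequent pair, i.e. a double period.
Phrase 3 begins with the same material as phrase 1, making it parallel.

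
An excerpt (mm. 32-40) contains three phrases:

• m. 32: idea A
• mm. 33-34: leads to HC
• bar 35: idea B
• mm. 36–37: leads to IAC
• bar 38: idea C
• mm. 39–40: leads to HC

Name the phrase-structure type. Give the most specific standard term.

The final phrase closes with a half cadence, which is not stronger than the preceding imperfect authentic cadence; the 3 phrases lack an overall antecedent–consequent design and so form a phrase group.

phrase group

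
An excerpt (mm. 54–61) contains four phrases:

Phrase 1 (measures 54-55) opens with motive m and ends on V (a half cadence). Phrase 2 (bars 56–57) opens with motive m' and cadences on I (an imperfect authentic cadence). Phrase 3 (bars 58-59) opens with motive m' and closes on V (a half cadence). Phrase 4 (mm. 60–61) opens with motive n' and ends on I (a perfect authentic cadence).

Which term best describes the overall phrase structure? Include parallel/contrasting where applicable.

parallel double period

Four phrases in two halves: the first half (bars 54-57) ends with an imperfect authentic cadence, the second (mm. 58-61) with a perfect authentic cadence — a large antecedent–consequent pair, i.e. a double period.
Phrase 3 begins with the same material as phrase 1, making it parallel.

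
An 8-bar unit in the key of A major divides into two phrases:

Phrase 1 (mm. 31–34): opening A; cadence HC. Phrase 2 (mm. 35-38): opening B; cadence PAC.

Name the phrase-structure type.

Phrase 1 ends with a half cadence (weaker) and phrase 2 with a perfect authentic cadence (stronger): antecedent + consequent = a period.
The two phrases open with different material (A / B), so the period is contrasting.

contrasting period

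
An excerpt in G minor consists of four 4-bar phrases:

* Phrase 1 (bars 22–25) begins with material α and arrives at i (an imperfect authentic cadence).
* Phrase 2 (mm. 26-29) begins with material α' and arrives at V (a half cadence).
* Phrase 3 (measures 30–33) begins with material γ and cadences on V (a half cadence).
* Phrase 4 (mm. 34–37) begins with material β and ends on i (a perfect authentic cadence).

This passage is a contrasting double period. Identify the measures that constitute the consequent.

measures 30–37

In a double period the four phrases pair into a large antecedent (phrases 1–2, ending half cadence) and a large consequent (phrases 3–4, ending perfect authentic cadence). The consequent spans bars 30–37.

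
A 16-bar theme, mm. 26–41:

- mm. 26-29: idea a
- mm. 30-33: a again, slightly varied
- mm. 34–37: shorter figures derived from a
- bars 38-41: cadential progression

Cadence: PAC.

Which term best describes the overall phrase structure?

sentence

Basic idea (measures 26–29) + its repetition (mm. 30–33) form the presentation; fragmentation and cadence (mm. 34–41) form the continuation — the 16-bar whole is a sentence.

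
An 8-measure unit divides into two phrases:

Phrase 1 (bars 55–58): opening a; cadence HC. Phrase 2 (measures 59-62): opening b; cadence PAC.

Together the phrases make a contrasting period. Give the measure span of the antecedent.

measures 55–58

The phrase ending with the weaker cadence (half cadence) is the antecedent; the one ending more conclusively (perfect authentic cadence) is the consequent. The antecedent is measures 55–58.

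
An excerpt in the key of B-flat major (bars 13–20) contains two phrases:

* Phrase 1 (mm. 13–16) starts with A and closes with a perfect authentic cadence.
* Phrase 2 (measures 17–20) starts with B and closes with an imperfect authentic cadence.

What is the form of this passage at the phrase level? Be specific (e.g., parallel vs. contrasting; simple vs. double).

phrase group

The second phrase closes with an imperfect authentic cadence, which is not stronger than the first phrase's perfect authentic cadence; without a weak→strong cadential pair there is no antecedent–consequent relationship, so this is a phrase group rather than a period.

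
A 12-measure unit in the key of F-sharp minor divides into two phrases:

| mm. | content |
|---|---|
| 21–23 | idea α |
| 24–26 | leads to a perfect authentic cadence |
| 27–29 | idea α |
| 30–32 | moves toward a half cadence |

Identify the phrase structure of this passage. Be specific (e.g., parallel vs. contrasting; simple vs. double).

The second phrase closes with a half cadence, which is not stronger than the first phrase's perfect authentic cadence; without a weak→strong cadential pair there is no antecedent–consequent relationship, so this is a phrase group rather than a period.

phrase group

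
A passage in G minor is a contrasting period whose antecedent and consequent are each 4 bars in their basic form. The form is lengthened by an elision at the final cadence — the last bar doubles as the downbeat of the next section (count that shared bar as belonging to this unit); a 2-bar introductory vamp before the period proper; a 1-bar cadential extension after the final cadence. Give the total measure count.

11 measures

Basic contrasting period: 4 + 4 = 8 bars.
8 (basic form) + 2 (introduction) + 1 (cadential extension) = 11.
The elision shares a bar with the next section but does not change this unit's count.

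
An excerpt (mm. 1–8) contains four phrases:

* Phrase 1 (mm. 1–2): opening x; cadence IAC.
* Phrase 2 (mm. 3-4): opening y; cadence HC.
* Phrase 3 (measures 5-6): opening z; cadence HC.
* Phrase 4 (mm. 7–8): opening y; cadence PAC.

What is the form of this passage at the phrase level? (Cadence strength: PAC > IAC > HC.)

Four phrases in two halves: the first half (mm. 1-4) ends with a half cadence, the second (bars 5-8) with a perfect authentic cadence — a large antecedent–consequent pair, i.e. a double period.
Phrase 3 begins with different material from phrase 1, making it contrasting.

contrasting double period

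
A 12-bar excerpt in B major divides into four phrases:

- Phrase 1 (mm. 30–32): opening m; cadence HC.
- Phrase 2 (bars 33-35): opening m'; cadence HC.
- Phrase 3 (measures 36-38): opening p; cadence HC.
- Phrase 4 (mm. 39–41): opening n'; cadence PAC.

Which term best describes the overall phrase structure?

Four phrases in two halves: the first half (mm. 30–35) ends with a half cadence, the second (bars 36–41) with a perfect authentic cadence — a large antecedent–consequent pair, i.e. a double period.
Phrase 3 begins with different material from phrase 1, making it contrasting.

contrasting double period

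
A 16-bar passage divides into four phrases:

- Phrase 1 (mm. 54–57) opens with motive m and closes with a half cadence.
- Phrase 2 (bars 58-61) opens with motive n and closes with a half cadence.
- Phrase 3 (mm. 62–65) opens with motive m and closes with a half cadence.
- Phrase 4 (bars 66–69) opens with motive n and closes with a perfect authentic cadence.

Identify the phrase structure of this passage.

parallel double period

Four phrases in two halves: the first half (measures 54–61) ends with a half cadence, the second (mm. 62-69) with a perfect authentic cadence — a large antecedent–consequent pair, i.e. a double period.
Phrase 3 begins with the same material as phrase 1, making it parallel.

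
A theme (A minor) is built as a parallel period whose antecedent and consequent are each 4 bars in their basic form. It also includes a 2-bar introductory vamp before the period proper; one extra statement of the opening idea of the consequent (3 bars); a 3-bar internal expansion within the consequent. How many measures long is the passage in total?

16 measures

Basic parallel period: 4 + 4 = 8 bars.
8 (basic form) + 2 (introduction) + 3 (extra statement) + 3 (internal expansion) = 16.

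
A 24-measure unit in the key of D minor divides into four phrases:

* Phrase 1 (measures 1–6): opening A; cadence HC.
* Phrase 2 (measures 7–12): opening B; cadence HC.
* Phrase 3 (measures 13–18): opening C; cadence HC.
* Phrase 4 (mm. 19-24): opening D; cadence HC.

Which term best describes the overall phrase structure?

phrase group

Phrase 4 ends with a half cadence, no stronger than phrase 2's half cadence, so the four phrases do not form a double period; nor do phrases 3–4 duplicate 1–2, so it is not a repeated period. With no phrase reaching a conclusive cadence, the passage is a phrase group.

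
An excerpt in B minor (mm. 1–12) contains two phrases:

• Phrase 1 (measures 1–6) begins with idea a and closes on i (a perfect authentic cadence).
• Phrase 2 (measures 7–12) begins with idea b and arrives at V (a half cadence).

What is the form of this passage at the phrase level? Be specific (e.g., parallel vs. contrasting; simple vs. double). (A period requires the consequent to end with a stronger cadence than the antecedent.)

The second phrase closes with a half cadence, which is not stronger than the first phrase's perfect authentic cadence; without a weak→strong cadential pair there is no antecedent–consequent relationship, so this is a phrase group rather than a period.

phrase group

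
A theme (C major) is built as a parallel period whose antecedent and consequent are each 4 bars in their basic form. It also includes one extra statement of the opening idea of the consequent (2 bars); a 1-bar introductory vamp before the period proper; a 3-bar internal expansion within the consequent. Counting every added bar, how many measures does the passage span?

14 measures

Basic parallel period: 4 + 4 = 8 bars.
8 (basic form) + 2 (extra statement) + 1 (introduction) + 3 (internal expansion) = 14.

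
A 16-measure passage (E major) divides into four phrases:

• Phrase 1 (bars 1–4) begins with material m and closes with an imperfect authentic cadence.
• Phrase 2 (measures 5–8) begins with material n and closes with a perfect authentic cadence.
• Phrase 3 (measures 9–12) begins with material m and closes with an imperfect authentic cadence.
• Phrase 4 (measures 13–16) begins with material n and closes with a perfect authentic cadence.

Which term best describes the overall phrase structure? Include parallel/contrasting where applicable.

repeated period

The cadence pattern IAC–PAC–IAC–PAC is weak–strong twice, and phrases 3–4 restate phrases 1–2: a period heard twice, not a double period (which would end weakly at phrase 2).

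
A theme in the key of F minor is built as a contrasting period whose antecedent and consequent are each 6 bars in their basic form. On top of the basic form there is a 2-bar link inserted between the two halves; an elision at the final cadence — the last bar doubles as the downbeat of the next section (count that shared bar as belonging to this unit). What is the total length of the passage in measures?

14 measures

Basic contrasting period: 6 + 6 = 12 bars.
12 (basic form) + 2 (link) = 14.
The elision shares a bar with the next section but does not change this unit's count.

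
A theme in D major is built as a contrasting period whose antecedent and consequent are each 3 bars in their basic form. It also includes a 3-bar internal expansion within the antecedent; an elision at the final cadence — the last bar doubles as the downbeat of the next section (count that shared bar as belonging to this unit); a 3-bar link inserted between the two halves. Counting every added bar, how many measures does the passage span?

Basic contrasting period: 3 + 3 = 6 bars.
6 (basic form) + 3 (internal expansion) + 3 (link) = 12.
The elision shares a bar with the next section but does not change this unit's count.

12 measures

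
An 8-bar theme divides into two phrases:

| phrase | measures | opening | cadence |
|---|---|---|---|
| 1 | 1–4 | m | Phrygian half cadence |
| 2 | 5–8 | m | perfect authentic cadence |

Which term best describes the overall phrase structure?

Phrase 1 ends with a Phrygian half cadence (weaker) and phrase 2 with a perfect authentic cadence (stronger): antecedent + consequent = a period.
The two phrases open with the same material (m / m), so the period is parallel.

parallel period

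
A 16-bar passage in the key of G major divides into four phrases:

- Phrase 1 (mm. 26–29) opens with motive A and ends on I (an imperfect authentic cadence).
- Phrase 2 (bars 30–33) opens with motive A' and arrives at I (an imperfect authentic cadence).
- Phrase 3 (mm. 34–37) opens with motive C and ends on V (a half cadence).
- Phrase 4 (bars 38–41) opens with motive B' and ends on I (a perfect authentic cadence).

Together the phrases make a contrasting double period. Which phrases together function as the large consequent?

phrases 3 and 4

In a double period the first pair of phrases (ending imperfect authentic cadence) is the large antecedent and the second pair (ending perfect authentic cadence) is the large consequent; the consequent is phrases 3 and 4.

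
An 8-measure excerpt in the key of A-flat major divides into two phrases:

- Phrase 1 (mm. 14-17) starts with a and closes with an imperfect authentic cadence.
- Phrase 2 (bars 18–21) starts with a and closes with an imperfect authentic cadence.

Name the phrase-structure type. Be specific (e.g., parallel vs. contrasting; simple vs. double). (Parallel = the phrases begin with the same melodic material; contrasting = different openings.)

repeated phrase

Both phrases have the same opening (a) and the same cadence (imperfect authentic cadence): the second is a restatement, not a consequent, so this is a repeated phrase rather than a period.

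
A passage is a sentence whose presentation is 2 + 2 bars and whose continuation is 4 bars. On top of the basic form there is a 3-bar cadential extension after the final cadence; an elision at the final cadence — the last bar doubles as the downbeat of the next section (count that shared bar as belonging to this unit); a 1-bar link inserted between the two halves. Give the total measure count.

12 measures

Basic sentence: 2 + 2 + 4 = 8 bars.
8 (basic form) + 3 (cadential extension) + 1 (link) = 12.
The elision shares a bar with the next section but does not change this unit's count.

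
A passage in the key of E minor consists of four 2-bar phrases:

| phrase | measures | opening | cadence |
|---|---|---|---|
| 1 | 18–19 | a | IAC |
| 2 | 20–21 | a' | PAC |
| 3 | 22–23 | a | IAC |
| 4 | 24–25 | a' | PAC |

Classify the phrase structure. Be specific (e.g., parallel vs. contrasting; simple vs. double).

The cadence pattern IAC–PAC–IAC–PAC is weak–strong twice, and phrases 3–4 restate phrases 1–2: a period heard twice, not a double period (which would end weakly at phrase 2).

repeated period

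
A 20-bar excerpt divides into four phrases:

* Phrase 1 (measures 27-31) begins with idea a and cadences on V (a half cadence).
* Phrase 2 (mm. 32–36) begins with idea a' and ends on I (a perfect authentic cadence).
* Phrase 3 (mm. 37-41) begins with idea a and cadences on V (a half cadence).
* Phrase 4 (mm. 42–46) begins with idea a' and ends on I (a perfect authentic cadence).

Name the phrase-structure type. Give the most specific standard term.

repeated period

The cadence pattern HC–PAC–HC–PAC is weak–strong twice, and phrases 3–4 restate phrases 1–2: a period heard twice, not a double period (which would end weakly at phrase 2).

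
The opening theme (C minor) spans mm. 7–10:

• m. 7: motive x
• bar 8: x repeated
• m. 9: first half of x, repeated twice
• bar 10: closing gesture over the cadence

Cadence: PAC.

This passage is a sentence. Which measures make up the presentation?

measures 7–8

The presentation of a sentence is the basic idea (m. 7) plus its repetition (bar 8); the presentation is therefore bars 7-8.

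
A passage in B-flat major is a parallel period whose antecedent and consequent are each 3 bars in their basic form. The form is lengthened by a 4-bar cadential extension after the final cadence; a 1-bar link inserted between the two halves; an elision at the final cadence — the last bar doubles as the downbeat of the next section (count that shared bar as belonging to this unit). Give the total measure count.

11 measures

Basic parallel period: 3 + 3 = 6 bars.
6 (basic form) + 4 (cadential extension) + 1 (link) = 11.
The elision shares a bar with the next section but does not change this unit's count.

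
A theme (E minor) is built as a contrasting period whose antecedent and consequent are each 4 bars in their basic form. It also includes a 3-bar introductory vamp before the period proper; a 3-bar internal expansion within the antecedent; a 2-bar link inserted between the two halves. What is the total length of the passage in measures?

16 measures

Basic contrasting period: 4 + 4 = 8 bars.
8 (basic form) + 3 (introduction) + 3 (internal expansion) + 2 (link) = 16.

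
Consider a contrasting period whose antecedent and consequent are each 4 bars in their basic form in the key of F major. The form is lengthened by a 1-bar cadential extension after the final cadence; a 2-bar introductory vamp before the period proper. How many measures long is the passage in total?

11 measures

Basic contrasting period: 4 + 4 = 8 bars.
8 (basic form) + 1 (cadential extension) + 2 (introduction) = 11.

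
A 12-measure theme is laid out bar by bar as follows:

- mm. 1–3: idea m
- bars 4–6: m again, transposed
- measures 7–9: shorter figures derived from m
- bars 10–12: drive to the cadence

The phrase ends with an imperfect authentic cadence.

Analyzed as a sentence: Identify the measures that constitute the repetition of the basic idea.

measures 4–6

The presentation of a sentence is the basic idea (measures 1–3) plus its repetition (bars 4–6); the repetition of the basic idea is therefore bars 4–6.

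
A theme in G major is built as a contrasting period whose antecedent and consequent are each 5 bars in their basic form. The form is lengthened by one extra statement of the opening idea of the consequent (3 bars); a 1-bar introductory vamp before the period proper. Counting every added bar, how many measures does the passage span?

14 measures

Basic contrasting period: 5 + 5 = 10 bars.
10 (basic form) + 3 (extra statement) + 1 (introduction) = 14.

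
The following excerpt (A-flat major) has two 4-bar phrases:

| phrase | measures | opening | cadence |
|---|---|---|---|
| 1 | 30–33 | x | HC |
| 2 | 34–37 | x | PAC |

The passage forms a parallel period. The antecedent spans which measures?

measures 30–33

The antecedent is the phrase ending with the weaker cadence (half cadence, phrase 1) and the consequent the one ending more conclusively (perfect authentic cadence, phrase 2); the antecedent is measures 30–33.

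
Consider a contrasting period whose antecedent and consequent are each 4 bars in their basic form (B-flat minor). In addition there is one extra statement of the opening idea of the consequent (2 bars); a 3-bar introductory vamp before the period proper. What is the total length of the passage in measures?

13 measures

Basic contrasting period: 4 + 4 = 8 bars.
8 (basic form) + 2 (extra statement) + 3 (introduction) = 13.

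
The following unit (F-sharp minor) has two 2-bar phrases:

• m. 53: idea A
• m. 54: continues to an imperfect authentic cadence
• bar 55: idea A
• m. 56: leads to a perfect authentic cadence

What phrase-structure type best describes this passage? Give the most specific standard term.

Phrase 1 ends with an imperfect authentic cadence (weaker) and phrase 2 with a perfect authentic cadence (stronger): antecedent + consequent = a period.
The two phrases open with the same material (A / A), so the period is parallel.

parallel period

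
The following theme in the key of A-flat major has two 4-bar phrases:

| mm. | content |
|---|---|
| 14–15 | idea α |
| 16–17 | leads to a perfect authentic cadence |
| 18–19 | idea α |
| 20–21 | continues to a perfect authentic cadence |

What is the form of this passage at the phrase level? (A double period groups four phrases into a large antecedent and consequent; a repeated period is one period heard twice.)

repeated phrase

Both phrases have the same opening (α) and the same cadence (perfect authentic cadence): the second is a restatement, not a consequent, so this is a repeated phrase rather than a period.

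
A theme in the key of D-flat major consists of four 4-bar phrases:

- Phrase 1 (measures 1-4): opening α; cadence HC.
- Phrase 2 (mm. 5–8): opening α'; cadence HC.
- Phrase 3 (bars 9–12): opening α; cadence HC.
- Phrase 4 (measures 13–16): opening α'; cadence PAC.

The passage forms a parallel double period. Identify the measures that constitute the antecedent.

measures 1–8

In a double period the four phrases pair into a large antecedent (phrases 1–2, ending half cadence) and a large consequent (phrases 3–4, ending perfect authentic cadence). The antecedent spans mm. 1–8.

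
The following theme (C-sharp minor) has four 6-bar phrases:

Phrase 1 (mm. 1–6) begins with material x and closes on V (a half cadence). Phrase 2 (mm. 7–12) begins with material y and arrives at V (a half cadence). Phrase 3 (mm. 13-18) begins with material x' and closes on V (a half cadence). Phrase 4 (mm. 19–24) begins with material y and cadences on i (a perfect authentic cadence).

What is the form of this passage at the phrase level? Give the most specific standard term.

parallel double period

Four phrases in two halves: the first half (bars 1-12) ends with a half cadence, the second (measures 13-24) with a perfect authentic cadence — a large antecedent–consequent pair, i.e. a double period.
Phrase 3 begins with the same material as phrase 1, making it parallel.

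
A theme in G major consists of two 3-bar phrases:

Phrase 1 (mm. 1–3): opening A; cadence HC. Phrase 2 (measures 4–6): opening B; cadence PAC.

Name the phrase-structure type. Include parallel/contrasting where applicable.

Phrase 1 ends with a half cadence (weaker) and phrase 2 with a perfect authentic cadence (stronger): antecedent + consequent = a period.
The two phrases open with different material (A / B), so the period is contrasting.

contrasting period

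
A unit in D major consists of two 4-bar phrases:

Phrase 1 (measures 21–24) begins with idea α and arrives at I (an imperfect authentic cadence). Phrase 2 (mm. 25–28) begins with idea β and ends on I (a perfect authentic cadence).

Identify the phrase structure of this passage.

contrasting period

Phrase 1 ends with an imperfect authentic cadence (weaker) and phrase 2 with a perfect authentic cadence (stronger): antecedent + consequent = a period.
The two phrases open with different material (α / β), so the period is contrasting.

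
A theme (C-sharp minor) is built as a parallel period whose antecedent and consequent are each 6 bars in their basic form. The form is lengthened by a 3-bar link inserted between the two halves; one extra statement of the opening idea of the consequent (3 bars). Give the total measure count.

18 measures

Basic parallel period: 6 + 6 = 12 bars.
12 (basic form) + 3 (link) + 3 (extra statement) = 18.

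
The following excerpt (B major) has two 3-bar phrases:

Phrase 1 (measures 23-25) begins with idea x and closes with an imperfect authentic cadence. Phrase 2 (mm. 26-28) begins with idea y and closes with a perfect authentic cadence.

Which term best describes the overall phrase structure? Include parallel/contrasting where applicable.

contrasting period

Phrase 1 ends with an imperfect authentic cadence (weaker) and phrase 2 with a perfect authentic cadence (stronger): antecedent + consequent = a period.
The two phrases open with different material (x / y), so the period is contrasting.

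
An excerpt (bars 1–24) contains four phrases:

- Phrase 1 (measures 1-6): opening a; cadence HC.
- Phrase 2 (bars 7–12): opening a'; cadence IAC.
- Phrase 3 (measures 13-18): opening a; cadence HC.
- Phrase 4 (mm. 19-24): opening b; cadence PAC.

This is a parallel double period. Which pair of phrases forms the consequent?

In a double period the first pair of phrases (ending imperfect authentic cadence) is the large antecedent and the second pair (ending perfect authentic cadence) is the large consequent; the consequent is phrases 3 and 4.

phrases 3 and 4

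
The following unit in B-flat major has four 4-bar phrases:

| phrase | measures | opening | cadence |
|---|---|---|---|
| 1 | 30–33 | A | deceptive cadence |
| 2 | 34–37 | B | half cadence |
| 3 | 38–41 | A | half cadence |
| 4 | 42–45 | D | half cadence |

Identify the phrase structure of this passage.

phrase group

Phrase 4 ends with a half cadence, no stronger than phrase 2's half cadence, so the four phrases do not form a double period; nor do phrases 3–4 duplicate 1–2, so it is not a repeated period. With no phrase reaching a conclusive cadence, the passage is a phrase group.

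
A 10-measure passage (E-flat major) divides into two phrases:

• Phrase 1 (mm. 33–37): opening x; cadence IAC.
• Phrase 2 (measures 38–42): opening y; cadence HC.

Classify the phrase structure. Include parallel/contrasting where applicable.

The second phrase closes with a half cadence, which is not stronger than the first phrase's imperfect authentic cadence; without a weak→strong cadential pair there is no antecedent–consequent relationship, so this is a phrase group rather than a period.

phrase group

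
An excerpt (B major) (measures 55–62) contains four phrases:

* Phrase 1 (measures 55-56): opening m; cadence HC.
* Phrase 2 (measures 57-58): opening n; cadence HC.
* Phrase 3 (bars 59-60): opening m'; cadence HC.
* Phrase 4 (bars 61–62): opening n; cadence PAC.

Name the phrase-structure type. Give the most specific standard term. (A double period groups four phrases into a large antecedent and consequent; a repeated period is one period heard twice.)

parallel double period

Four phrases in two halves: the first half (measures 55-58) ends with a half cadence, the second (mm. 59–62) with a perfect authentic cadence — a large antecedent–consequent pair, i.e. a double period.
Phrase 3 begins with the same material as phrase 1, making it parallel.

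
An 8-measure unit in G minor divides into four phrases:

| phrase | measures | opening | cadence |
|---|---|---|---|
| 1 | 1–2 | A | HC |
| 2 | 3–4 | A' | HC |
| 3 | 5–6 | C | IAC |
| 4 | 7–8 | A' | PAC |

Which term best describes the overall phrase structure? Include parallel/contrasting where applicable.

contrasting double period

Four phrases in two halves: the first half (mm. 1-4) ends with a half cadence, the second (bars 5–8) with a perfect authentic cadence — a large antecedent–consequent pair, i.e. a double period.
Phrase 3 begins with different material from phrase 1, making it contrasting.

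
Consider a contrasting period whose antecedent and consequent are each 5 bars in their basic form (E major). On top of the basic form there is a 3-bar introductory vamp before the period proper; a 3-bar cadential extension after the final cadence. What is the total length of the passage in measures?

Basic contrasting period: 5 + 5 = 10 bars.
10 (basic form) + 3 (introduction) + 3 (cadential extension) = 16.

16 measures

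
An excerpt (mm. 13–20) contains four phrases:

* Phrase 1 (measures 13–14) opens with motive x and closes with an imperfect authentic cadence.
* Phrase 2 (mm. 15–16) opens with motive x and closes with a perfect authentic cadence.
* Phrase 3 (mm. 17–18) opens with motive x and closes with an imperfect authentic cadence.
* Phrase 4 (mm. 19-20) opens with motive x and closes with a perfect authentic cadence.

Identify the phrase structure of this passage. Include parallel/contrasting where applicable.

repeated period

The cadence pattern IAC–PAC–IAC–PAC is weak–strong twice, and phrases 3–4 restate phrases 1–2: a period heard twice, not a double period (which would end weakly at phrase 2).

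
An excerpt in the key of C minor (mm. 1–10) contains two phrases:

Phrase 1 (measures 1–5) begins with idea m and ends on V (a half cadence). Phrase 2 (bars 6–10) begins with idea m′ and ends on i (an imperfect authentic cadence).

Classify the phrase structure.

Phrase 1 ends with a half cadence (weaker) and phrase 2 with an imperfect authentic cadence (stronger): antecedent + consequent = a period.
The two phrases open with the same material (m / m′), so the period is parallel.

parallel period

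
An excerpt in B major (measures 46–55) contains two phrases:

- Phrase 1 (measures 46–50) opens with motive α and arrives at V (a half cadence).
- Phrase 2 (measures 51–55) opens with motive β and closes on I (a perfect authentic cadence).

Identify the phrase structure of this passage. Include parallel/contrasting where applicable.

Phrase 1 ends with a half cadence (weaker) and phrase 2 with a perfect authentic cadence (stronger): antecedent + consequent = a period.
The two phrases open with different material (α / β), so the period is contrasting.

contrasting period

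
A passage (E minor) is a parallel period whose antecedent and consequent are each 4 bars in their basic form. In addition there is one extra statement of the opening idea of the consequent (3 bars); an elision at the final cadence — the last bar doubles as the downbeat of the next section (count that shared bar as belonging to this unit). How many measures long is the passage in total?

11 measures

Basic parallel period: 4 + 4 = 8 bars.
8 (basic form) + 3 (extra statement) = 11.
The elision shares a bar with the next section but does not change this unit's count.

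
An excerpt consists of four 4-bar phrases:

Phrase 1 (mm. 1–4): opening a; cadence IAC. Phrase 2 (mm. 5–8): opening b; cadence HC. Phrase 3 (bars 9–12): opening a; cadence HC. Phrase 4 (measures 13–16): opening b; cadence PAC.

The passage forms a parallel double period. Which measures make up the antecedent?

measures 1–8

In a double period the first pair of phrases (ending half cadence) is the large antecedent and the second pair (ending perfect authentic cadence) is the large consequent; the antecedent is measures 1–8.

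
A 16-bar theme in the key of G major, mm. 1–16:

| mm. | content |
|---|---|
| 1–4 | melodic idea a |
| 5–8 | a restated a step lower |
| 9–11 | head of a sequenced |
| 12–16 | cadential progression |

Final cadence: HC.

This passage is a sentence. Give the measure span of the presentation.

The presentation of a sentence is the basic idea (measures 1–4) plus its repetition (measures 5–8); the presentation is therefore bars 1–8.

measures 1–8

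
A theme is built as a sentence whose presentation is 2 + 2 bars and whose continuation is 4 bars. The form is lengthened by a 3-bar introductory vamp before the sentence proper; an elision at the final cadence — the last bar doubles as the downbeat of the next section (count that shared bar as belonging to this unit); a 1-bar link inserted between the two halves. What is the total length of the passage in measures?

Basic sentence: 2 + 2 + 4 = 8 bars.
8 (basic form) + 3 (introduction) + 1 (link) = 12.
The elision shares a bar with the next section but does not change this unit's count.

12 measures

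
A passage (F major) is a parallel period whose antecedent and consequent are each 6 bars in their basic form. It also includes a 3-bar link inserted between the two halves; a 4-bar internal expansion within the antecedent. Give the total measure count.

Basic parallel period: 6 + 6 = 12 bars.
12 (basic form) + 3 (link) + 4 (internal expansion) = 19.

19 measures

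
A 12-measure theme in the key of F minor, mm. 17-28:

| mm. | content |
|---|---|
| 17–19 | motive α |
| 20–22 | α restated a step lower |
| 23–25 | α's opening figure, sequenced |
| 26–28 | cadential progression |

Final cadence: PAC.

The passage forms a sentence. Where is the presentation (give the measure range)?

measures 17–22

The presentation of a sentence is the basic idea (measures 17-19) plus its repetition (bars 20–22); the presentation is therefore mm. 17–22.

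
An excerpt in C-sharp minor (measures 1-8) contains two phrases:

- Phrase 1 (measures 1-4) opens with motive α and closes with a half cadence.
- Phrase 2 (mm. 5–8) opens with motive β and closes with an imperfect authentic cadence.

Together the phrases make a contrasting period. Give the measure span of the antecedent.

measures 1–4

The phrase ending with the weaker cadence (half cadence) is the antecedent; the one ending more conclusively (imperfect authentic cadence) is the consequent. The antecedent is measures 1–4.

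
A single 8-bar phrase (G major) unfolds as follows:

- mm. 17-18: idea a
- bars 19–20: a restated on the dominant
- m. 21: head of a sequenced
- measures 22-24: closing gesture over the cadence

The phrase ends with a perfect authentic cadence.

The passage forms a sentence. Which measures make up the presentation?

The presentation of a sentence is the basic idea (measures 17–18) plus its repetition (measures 19-20); the presentation is therefore mm. 17–20.

measures 17–20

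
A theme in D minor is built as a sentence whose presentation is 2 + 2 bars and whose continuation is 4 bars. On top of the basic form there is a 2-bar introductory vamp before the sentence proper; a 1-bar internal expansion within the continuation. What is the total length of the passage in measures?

Basic sentence: 2 + 2 + 4 = 8 bars.
8 (basic form) + 2 (introduction) + 1 (internal expansion) = 11.

11 measures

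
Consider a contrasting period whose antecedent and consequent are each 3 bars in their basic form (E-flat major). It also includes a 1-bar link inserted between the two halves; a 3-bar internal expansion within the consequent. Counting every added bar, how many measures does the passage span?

10 measures

Basic contrasting period: 3 + 3 = 6 bars.
6 (basic form) + 1 (link) + 3 (internal expansion) = 10.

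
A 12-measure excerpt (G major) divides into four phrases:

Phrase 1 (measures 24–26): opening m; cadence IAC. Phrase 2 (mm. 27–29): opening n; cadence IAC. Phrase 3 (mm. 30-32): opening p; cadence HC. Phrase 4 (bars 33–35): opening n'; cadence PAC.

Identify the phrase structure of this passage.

contrasting double period

Four phrases in two halves: the first half (mm. 24-29) ends with an imperfect authentic cadence, the second (mm. 30-35) with a perfect authentic cadence — a large antecedent–consequent pair, i.e. a double period.
Phrase 3 begins with different material from phrase 1, making it contrasting.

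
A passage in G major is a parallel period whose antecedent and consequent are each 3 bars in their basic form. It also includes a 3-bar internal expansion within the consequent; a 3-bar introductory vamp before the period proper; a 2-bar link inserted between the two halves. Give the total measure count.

Basic parallel period: 3 + 3 = 6 bars.
6 (basic form) + 3 (internal expansion) + 3 (introduction) + 2 (link) = 14.

14 measures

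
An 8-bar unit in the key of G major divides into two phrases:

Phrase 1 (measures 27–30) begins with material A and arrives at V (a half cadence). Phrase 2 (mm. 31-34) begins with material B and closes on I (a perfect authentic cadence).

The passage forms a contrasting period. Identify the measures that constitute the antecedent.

The antecedent is the phrase ending with the weaker cadence (half cadence, phrase 1) and the consequent the one ending more conclusively (perfect authentic cadence, phrase 2); the antecedent is mm. 27-30.

measures 27–30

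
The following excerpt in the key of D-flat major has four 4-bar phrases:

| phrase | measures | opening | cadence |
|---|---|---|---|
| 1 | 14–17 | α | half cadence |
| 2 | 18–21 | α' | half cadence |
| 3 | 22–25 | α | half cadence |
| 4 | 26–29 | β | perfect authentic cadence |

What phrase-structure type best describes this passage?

parallel double period

Four phrases in two halves: the first half (measures 14–21) ends with a half cadence, the second (bars 22-29) with a perfect authentic cadence — a large antecedent–consequent pair, i.e. a double period.
Phrase 3 begins with the same material as phrase 1, making it parallel.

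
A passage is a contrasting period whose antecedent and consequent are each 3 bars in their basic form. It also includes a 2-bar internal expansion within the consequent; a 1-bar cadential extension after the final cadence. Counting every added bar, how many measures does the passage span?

9 measures

Basic contrasting period: 3 + 3 = 6 bars.
6 (basic form) + 2 (internal expansion) + 1 (cadential extension) = 9.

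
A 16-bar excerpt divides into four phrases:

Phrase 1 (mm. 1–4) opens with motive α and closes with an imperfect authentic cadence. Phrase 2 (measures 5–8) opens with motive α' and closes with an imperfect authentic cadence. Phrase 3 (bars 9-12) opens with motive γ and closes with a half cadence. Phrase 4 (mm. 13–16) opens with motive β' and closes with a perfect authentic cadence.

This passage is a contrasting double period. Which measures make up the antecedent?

measures 1–8

In a double period the four phrases pair into a large antecedent (phrases 1–2, ending imperfect authentic cadence) and a large consequent (phrases 3–4, ending perfect authentic cadence). The antecedent spans measures 1-8.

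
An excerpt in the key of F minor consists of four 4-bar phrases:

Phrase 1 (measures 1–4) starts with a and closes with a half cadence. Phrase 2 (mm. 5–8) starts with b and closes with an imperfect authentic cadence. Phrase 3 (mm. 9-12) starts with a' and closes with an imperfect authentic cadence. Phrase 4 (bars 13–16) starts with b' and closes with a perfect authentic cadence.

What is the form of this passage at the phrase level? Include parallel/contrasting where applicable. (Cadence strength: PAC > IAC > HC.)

parallel double period

Four phrases in two halves: the first half (measures 1–8) ends with an imperfect authentic cadence, the second (mm. 9–16) with a perfect authentic cadence — a large antecedent–consequent pair, i.e. a double period.
Phrase 3 begins with the same material as phrase 1, making it parallel.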